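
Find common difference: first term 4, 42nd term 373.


d = (aₙ - a₁)/(n-1)
= (373 - 4)/(42-1)
= 369/41 = 9

d = 9


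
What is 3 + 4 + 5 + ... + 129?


Σₖ₌3^129 k = Σₖ₌₁^129 k − Σₖ₌₁^2 k
= 129·130/2 − 2·3/2
= 8385 − 3 = 8382

Σk = 8382


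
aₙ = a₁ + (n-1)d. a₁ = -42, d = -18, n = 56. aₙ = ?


aₙ = a₁ + (n-1)d
= -42 + (56-1)×-18
= -42 - 990
= -1032

a_56 = -1032


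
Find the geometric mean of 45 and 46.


GM = √(45×46) = √2070 = 45.4973

GM = 45.4973


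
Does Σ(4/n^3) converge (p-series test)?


p-series test: Σ c/n^p converges if p > 1, diverges if p ≤ 1 (constant c > 0 doesn't affect convergence).
p = 3
3 > 1 → CONVERGES

Converges (p = 3 > 1)


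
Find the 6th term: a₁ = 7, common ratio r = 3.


aₙ = a₁·r^(n-1)
= 7×3^5
= 7×243
= 1701

a_6 = 1701


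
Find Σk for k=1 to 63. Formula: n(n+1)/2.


n(n+1)/2 = 63×64/2 = 4032/2 = 2016

Σk = 2016


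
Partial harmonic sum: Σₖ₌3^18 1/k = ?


Σₖ₌3^18 1/k = 1/3 + 1/4 + 1/5 + ... + 1/18
= 8148181/4084080
≈ 1.9951

Sum = 8148181/4084080 ≈ 1.9951


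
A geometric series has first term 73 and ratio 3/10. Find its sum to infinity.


S∞ = a₁/(1-r) = 73/(1 - 3/10)
= 73/(7/10)
= 730/7

S∞ = 730/7


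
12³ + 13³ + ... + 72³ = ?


Σₖ₌12^72 k³ = [72·73/2]² − [11·12/2]²
= 6906384 − 4356 = 6902028

Σk³ = 6902028


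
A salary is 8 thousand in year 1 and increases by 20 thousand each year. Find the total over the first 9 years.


aₙ = 8 + (9-1)×20 = 168
Sₙ = n(a₁+aₙ)/2 = 9×(8+168)/2
= 9×176/2 = 792

S_9 = 792


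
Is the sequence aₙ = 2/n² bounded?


a₁ = 2, a₂ = 2/4, a₃ = 2/9, ...
0 < aₙ ≤ 2 for all n ≥ 1
The sequence IS bounded

Bounded (0 < aₙ ≤ 2)


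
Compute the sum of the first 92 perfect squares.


n = 92
n(n+1)(2n+1)/6 = 92×93×185/6
= 1582860/6 = 263810

Σk² = 263810


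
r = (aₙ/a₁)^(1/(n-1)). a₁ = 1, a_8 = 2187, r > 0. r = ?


r^(n-1) = aₙ/a₁
r^7 = 2187/1 = 2187
r = 2187^(1/7)
= 3

r = 3


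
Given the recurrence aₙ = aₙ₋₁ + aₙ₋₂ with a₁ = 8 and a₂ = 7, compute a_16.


Computing iteratively: 8, 7, 15, 22, 37, 59, 96, 155, 251, 406, 657, 1063, ...
a_16 = 7286

a_16 = 7286


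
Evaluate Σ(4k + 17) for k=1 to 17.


Σ(4k+17) = 4·Σk + 17·n
= 4·153 + 17·17
= 612 + 289 = 901

Σ = 901


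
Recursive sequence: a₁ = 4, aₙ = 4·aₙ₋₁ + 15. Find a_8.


Computing step by step:
a_1 = 4
a_2 = 31
a_3 = 139
a_4 = 571
a_5 = 2299
a_6 = 9211
a_7 = 36859
a_8 = 147451


a_8 = 147451


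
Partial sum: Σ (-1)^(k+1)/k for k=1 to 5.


S = 1 - 1/2 + 1/3 - 1/4 + 1/5
= 0.7833
(Full series converges to +ln(2) ≈ +0.6931)

S_5 = 0.7833


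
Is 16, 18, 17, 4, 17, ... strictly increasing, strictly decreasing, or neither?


Differences: 2, -1, -13, 13
Difference at position 1 is +2 (> 0) but position 2 is -1 (< 0) — sequence both rises and falls
→ NOT monotonic

Not monotonic


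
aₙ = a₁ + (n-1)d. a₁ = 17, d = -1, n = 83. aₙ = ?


aₙ = a₁ + (n-1)d
= 17 + (83-1)×-1
= 17 - 82
= -65

a_83 = -65


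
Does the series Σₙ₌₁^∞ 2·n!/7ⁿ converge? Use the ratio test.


aₙ = 2·n!/7^n
a_{n+1}/aₙ = (n+1)!/7^(n+1) × 7^n/n!  (constant 2 cancels)
= (n+1)/7
L = lim(n→∞) (n+1)/7 = ∞
L > 1 → series DIVERGES

Diverges (ratio test: L = ∞ > 1)


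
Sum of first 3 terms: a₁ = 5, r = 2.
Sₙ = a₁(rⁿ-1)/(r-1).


Sₙ = 5×(2^3 - 1)/(2 - 1)
= 5×(8 - 1)/1
= 5×7/1
= 35

S_3 = 35


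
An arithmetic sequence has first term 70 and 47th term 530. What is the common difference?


d = (aₙ - a₁)/(n-1)
= (530 - 70)/(47-1)
= 460/46 = 10

d = 10


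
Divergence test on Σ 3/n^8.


lim(n→∞) 3/n^8 = 0
lim aₙ = 0 → nth-term test is INCONCLUSIVE
(Need other tests; this is actually a convergent p-series with p=8 > 1)

Inconclusive (lim aₙ = 0; need another test)


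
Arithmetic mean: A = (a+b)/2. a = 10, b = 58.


AM = (10 + 58)/2 = 68/2 = 34

AM = 34


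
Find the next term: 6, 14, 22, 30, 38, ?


Pattern: arithmetic (d=8)
Terms: 6, 14, 22, 30, 38
Next term = 46

Next term = 46


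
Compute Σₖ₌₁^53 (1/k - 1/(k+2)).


Telescoping with gap 2: two head and two tail terms survive.
= (1 + 1/2) - (1/54 + 1/55)
= 3/2 - 1/54 - 1/55 = 2173/1485

Sum = 2173/1485


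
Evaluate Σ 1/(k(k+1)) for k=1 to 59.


1/(k(k+1)) = 1/k - 1/(k+1) (partial fractions)
Telescoping: Σ = 1 - 1/60 = 59/60

Sum = 59/60


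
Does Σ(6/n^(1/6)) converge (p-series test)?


p-series test: Σ c/n^p converges if p > 1, diverges if p ≤ 1 (constant c > 0 doesn't affect convergence).
p = 1/6
1/6 ≤ 1 → DIVERGES

Diverges (p = 1/6 ≤ 1)


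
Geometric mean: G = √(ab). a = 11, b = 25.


GM = √(11×25) = √275 = 16.5831

GM = 16.5831


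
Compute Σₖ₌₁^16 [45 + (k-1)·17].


aₙ = 45 + (16-1)×17 = 300
Sₙ = n(a₁+aₙ)/2 = 16×(45+300)/2
= 16×345/2 = 2760

S_16 = 2760


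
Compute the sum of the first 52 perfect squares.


n = 52
n(n+1)(2n+1)/6 = 52×53×105/6
= 289380/6 = 48230

Σk² = 48230


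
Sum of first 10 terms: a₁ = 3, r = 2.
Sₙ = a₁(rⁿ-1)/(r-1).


Sₙ = 3×(2^10 - 1)/(2 - 1)
= 3×(1024 - 1)/1
= 3×1023/1
= 3069

S_10 = 3069


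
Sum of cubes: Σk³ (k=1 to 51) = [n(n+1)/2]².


n(n+1)/2 = 51×52/2 = 1326
Σk³ = 1326² = 1758276

Σk³ = 1758276


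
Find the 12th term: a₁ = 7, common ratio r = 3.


aₙ = a₁·r^(n-1)
= 7×3^11
= 7×177147
= 1240029

a_12 = 1240029


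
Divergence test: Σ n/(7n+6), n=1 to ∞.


lim(n→∞) n/(7n+6) = 1/7 = 1/7  (divide numerator and denominator by n)
lim aₙ = 1/7 ≠ 0 → series DIVERGES

Diverges (lim aₙ = 1/7 ≠ 0)


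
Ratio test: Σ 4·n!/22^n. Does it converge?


aₙ = 4·n!/22^n
a_{n+1}/aₙ = (n+1)!/22^(n+1) × 22^n/n!  (constant 4 cancels)
= (n+1)/22
L = lim(n→∞) (n+1)/22 = ∞
L > 1 → series DIVERGES

Diverges (ratio test: L = ∞ > 1)


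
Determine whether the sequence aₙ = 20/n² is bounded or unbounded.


a₁ = 20, a₂ = 20/4, a₃ = 20/9, ...
0 < aₙ ≤ 20 for all n ≥ 1
The sequence IS bounded

Bounded (0 < aₙ ≤ 20)


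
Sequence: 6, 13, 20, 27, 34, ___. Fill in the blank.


Pattern: arithmetic (d=7)
Terms: 6, 13, 20, 27, 34
Next term = 41

Next term = 41


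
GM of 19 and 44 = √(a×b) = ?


GM = √(19×44) = √836 = 28.9137

GM = 28.9137


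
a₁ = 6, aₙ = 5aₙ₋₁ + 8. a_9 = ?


Computing step by step:
a_1 = 6
a_2 = 38
a_3 = 198
a_4 = 998
a_5 = 4998
a_6 = 24998
a_7 = 124998
a_8 = 624998
a_9 = 3124998


a_9 = 3124998


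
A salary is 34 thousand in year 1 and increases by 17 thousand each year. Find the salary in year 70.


aₙ = a₁ + (n-1)d
= 34 + (70-1)×17
= 34 + 1173
= 1207

a_70 = 1207


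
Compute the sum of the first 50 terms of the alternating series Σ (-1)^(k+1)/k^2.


S = 1 - 1/4 + 1/9 - 1/16 + 1/25 - 1/36 + 1/49 - 1/64 ± ...
= 0.8223
(Full series converges to +π²/12 ≈ +0.8225)

S_50 = 0.8223


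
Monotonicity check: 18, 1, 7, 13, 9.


Differences: -17, 6, 6, -4
Difference at position 2 is +6 (> 0) but position 1 is -17 (< 0) — sequence both rises and falls
→ NOT monotonic

Not monotonic


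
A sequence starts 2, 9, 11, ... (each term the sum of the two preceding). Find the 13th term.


Computing iteratively: 2, 9, 11, 20, 31, 51, 82, 133, 215, 348, 563, 911, ...
a_13 = 1474

a_13 = 1474


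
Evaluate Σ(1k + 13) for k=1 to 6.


Σ(1k+13) = 1·Σk + 13·n
= 1·21 + 13·6
= 21 + 78 = 99

Σ = 99


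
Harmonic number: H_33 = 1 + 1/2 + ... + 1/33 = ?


H_33 = 1/1 + 1/2 + 1/3 + ... + 1/33
= 53676090078349/13127595717600
≈ 4.0888

H_33 = 53676090078349/13127595717600 ≈ 4.0888


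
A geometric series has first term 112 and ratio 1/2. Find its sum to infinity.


S∞ = a₁/(1-r) = 112/(1 - 1/2)
= 112/(1/2)
= 224

S∞ = 224


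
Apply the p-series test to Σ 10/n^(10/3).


p-series test: Σ c/n^p converges if p > 1, diverges if p ≤ 1 (constant c > 0 doesn't affect convergence).
p = 10/3
10/3 > 1 → CONVERGES

Converges (p = 10/3 > 1)


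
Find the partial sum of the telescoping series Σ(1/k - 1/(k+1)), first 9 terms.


Telescoping: adjacent terms cancel.
= 1/1 - 1/10
= 1 - 1/10 = 9/10

Sum = 9/10


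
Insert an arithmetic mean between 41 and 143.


AM = (41 + 143)/2 = 184/2 = 92

AM = 92


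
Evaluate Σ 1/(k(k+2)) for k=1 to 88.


1/(k(k+2)) = (1/2)·(1/k - 1/(k+2)) (partial fractions)
Telescoping: Σ = (1/2)·(1 + 1/2 - 1/89 - 1/90) = 2959/4005

Sum = 2959/4005


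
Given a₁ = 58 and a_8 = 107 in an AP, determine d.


d = (aₙ - a₁)/(n-1)
= (107 - 58)/(8-1)
= 49/7 = 7

d = 7


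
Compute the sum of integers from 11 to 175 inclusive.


Σₖ₌11^175 k = Σₖ₌₁^175 k − Σₖ₌₁^10 k
= 175·176/2 − 10·11/2
= 15400 − 55 = 15345

Σk = 15345


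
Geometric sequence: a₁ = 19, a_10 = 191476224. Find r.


r^(n-1) = aₙ/a₁
r^9 = 191476224/19 = 10077696
r = 10077696^(1/9)
= 6

r = 6


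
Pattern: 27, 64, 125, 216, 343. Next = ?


Pattern: perfect cubes: n³
Terms: 27, 64, 125, 216, 343
Next term = 512

Next term = 512


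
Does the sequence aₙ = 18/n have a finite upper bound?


a₁ = 18, a₂ = 18/2, a₃ = 18/3, ...
0 < aₙ ≤ 18 for all n ≥ 1
Lower bound: 0, Upper bound: 18
The sequence IS bounded

Bounded (0 < aₙ ≤ 18)


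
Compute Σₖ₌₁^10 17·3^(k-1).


Sₙ = 17×(3^10 - 1)/(3 - 1)
= 17×(59049 - 1)/2
= 17×59048/2
= 501908

S_10 = 501908


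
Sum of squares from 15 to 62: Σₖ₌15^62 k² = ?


Σₖ₌15^62 k² = Σₖ₌₁^62 k² − Σₖ₌₁^14 k²
= 62·63·125/6 − 14·15·29/6
= 81375 − 1015 = 80360

Σk² = 80360


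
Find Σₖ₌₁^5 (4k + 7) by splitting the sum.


Σ(4k+7) = 4·Σk + 7·n
= 4·15 + 7·5
= 60 + 35 = 95

Σ = 95


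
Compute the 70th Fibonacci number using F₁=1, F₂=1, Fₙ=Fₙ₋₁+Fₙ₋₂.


Fibonacci sequence: 1, 1, 2, 3, 5, 8, 13, 21, 34, 55, 89, ...
F(70) = 190392490709135

F(70) = 190392490709135


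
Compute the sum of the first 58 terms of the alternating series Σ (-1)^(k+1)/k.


S = 1 - 1/2 + 1/3 - 1/4 + 1/5 - 1/6 + 1/7 - 1/8 ± ...
= 0.6846
(Full series converges to +ln(2) ≈ +0.6931)

S_58 = 0.6846


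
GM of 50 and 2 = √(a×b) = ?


GM = √(50×2) = √100 = 10

GM = 10


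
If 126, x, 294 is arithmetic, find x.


AM = (126 + 294)/2 = 420/2 = 210

AM = 210


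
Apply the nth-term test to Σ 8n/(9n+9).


lim(n→∞) 8n/(9n+9) = 8/9 = 8/9  (divide numerator and denominator by n)
lim aₙ = 8/9 ≠ 0 → series DIVERGES

Diverges (lim aₙ = 8/9 ≠ 0)


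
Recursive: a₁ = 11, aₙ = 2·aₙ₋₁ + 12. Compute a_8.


Computing step by step:
a_1 = 11
a_2 = 34
a_3 = 80
a_4 = 172
a_5 = 356
a_6 = 724
a_7 = 1460
a_8 = 2932


a_8 = 2932


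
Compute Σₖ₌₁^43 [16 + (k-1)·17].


aₙ = 16 + (43-1)×17 = 730
Sₙ = n(a₁+aₙ)/2 = 43×(16+730)/2
= 43×746/2 = 16039

S_43 = 16039


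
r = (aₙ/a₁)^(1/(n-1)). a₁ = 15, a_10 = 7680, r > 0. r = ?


r^(n-1) = aₙ/a₁
r^9 = 7680/15 = 512
r = 512^(1/9)
= 2

r = 2


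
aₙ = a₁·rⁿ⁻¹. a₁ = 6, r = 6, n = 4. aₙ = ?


aₙ = a₁·r^(n-1)
= 6×6^3
= 6×216
= 1296

a_4 = 1296


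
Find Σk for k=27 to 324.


Σₖ₌27^324 k = Σₖ₌₁^324 k − Σₖ₌₁^26 k
= 324·325/2 − 26·27/2
= 52650 − 351 = 52299

Σk = 52299


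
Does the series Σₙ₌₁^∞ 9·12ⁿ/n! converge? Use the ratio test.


aₙ = 9·12^n/n!
a_{n+1}/aₙ = 12^(n+1)/(n+1)! × n!/12^n  (constant 9 cancels)
= 12/(n+1)
L = lim(n→∞) 12/(n+1) = 0
L < 1 → series CONVERGES

Converges (ratio test: L = 0 < 1)


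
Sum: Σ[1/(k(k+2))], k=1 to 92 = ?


1/(k(k+2)) = (1/2)·(1/k - 1/(k+2)) (partial fractions)
Telescoping: Σ = (1/2)·(1 + 1/2 - 1/93 - 1/94) = 6463/8742

Sum = 6463/8742


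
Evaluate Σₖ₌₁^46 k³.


n(n+1)/2 = 46×47/2 = 1081
Σk³ = 1081² = 1168561

Σk³ = 1168561


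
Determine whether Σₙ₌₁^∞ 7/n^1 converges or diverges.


p-series test: Σ c/n^p converges if p > 1, diverges if p ≤ 1 (constant c > 0 doesn't affect convergence).
p = 1
1 ≤ 1 → DIVERGES

Diverges (p = 1 ≤ 1)


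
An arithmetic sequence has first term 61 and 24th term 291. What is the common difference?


d = (aₙ - a₁)/(n-1)
= (291 - 61)/(24-1)
= 230/23 = 10

d = 10


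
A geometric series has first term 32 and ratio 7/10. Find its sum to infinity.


S∞ = a₁/(1-r) = 32/(1 - 7/10)
= 32/(3/10)
= 320/3

S∞ = 320/3


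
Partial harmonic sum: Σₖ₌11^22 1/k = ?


Σₖ₌11^22 1/k = 1/11 + 1/12 + 1/13 + ... + 1/22
= 177351847/232792560
≈ 0.7618

Sum = 177351847/232792560 ≈ 0.7618


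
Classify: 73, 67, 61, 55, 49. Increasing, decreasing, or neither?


Differences: -6, -6, -6, -6
All differences < 0 → strictly DECREASING

Monotonically decreasing


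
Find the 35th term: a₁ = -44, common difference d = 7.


aₙ = a₁ + (n-1)d
= -44 + (35-1)×7
= -44 + 238
= 194

a_35 = 194


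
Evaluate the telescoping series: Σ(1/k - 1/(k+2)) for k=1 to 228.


Telescoping with gap 2: two head and two tail terms survive.
= (1 + 1/2) - (1/229 + 1/230)
= 3/2 - 1/229 - 1/230 = 39273/26335

Sum = 39273/26335


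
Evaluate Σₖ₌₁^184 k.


n(n+1)/2 = 184×185/2 = 34040/2 = 17020

Σk = 17020


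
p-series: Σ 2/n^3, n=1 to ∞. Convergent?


p-series test: Σ c/n^p converges if p > 1, diverges if p ≤ 1 (constant c > 0 doesn't affect convergence).
p = 3
3 > 1 → CONVERGES

Converges (p = 3 > 1)


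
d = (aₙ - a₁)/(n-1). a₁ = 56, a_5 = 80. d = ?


d = (aₙ - a₁)/(n-1)
= (80 - 56)/(5-1)
= 24/4 = 6

d = 6


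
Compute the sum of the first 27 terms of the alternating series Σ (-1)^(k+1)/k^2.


S = 1 - 1/4 + 1/9 - 1/16 + 1/25 - 1/36 + 1/49 - 1/64 ± ...
= 0.8231
(Full series converges to +π²/12 ≈ +0.8225)

S_27 = 0.8231


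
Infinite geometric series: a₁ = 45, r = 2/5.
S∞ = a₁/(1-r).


S∞ = a₁/(1-r) = 45/(1 - 2/5)
= 45/(3/5)
= 75

S∞ = 75


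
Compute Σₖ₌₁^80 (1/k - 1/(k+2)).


Telescoping with gap 2: two head and two tail terms survive.
= (1 + 1/2) - (1/81 + 1/82)
= 3/2 - 1/81 - 1/82 = 4900/3321

Sum = 4900/3321


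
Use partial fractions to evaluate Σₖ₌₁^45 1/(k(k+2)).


1/(k(k+2)) = (1/2)·(1/k - 1/(k+2)) (partial fractions)
Telescoping: Σ = (1/2)·(1 + 1/2 - 1/46 - 1/47) = 1575/2162

Sum = 1575/2162


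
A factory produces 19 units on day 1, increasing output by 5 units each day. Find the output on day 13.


aₙ = a₁ + (n-1)d
= 19 + (13-1)×5
= 19 + 60
= 79

a_13 = 79


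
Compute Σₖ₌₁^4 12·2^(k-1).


Sₙ = 12×(2^4 - 1)/(2 - 1)
= 12×(16 - 1)/1
= 12×15/1
= 180

S_4 = 180


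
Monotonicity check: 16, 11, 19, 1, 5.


Differences: -5, 8, -18, 4
Difference at position 2 is +8 (> 0) but position 1 is -5 (< 0) — sequence both rises and falls
→ NOT monotonic

Not monotonic


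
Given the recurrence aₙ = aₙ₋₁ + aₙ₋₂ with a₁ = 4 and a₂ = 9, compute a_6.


Computing iteratively: 4, 9, 13, 22, 35, 57
a_6 = 57

a_6 = 57


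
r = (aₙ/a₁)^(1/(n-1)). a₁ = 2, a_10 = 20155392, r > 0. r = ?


r^(n-1) = aₙ/a₁
r^9 = 20155392/2 = 10077696
r = 10077696^(1/9)
= 6

r = 6


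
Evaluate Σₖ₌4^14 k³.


Σₖ₌4^14 k³ = [14·15/2]² − [3·4/2]²
= 11025 − 36 = 10989

Σk³ = 10989


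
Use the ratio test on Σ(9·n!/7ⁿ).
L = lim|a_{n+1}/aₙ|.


aₙ = 9·n!/7^n
a_{n+1}/aₙ = (n+1)!/7^(n+1) × 7^n/n!  (constant 9 cancels)
= (n+1)/7
L = lim(n→∞) (n+1)/7 = ∞
L > 1 → series DIVERGES

Diverges (ratio test: L = ∞ > 1)


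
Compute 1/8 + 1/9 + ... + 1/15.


Σₖ₌8^15 1/k = 1/8 + 1/9 + 1/10 + 1/11 + 1/12 + 1/13 + 1/14 + 1/15
= 52279/72072
≈ 0.7254

Sum = 52279/72072 ≈ 0.7254


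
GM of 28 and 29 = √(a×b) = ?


GM = √(28×29) = √812 = 28.4956

GM = 28.4956


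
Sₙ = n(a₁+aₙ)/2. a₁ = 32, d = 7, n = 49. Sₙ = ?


aₙ = 32 + (49-1)×7 = 368
Sₙ = n(a₁+aₙ)/2 = 49×(32+368)/2
= 49×400/2 = 9800

S_49 = 9800


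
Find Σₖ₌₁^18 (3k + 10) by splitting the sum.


Σ(3k+10) = 3·Σk + 10·n
= 3·171 + 10·18
= 513 + 180 = 693

Σ = 693


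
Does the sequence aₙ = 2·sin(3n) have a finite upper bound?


For all n, -1 ≤ sin(3n) ≤ 1, so -2 ≤ 2·sin(3n) ≤ 2
Lower bound: -2, Upper bound: 2
The sequence IS bounded

Bounded (-2 ≤ aₙ ≤ 2)


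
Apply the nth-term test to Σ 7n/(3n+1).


lim(n→∞) 7n/(3n+1) = 7/3 = 7/3  (divide numerator and denominator by n)
lim aₙ = 7/3 ≠ 0 → series DIVERGES

Diverges (lim aₙ = 7/3 ≠ 0)


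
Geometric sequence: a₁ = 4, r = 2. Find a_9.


aₙ = a₁·r^(n-1)
= 4×2^8
= 4×256
= 1024

a_9 = 1024


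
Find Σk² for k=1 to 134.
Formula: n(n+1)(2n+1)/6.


n = 134
n(n+1)(2n+1)/6 = 134×135×269/6
= 4866210/6 = 811035

Σk² = 811035


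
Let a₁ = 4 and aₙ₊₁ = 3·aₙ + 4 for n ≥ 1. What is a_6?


Computing step by step:
a_1 = 4
a_2 = 16
a_3 = 52
a_4 = 160
a_5 = 484
a_6 = 1456


a_6 = 1456


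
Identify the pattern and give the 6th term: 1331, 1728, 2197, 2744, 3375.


Pattern: perfect cubes: n³
Terms: 1331, 1728, 2197, 2744, 3375
Next term = 4096

Next term = 4096


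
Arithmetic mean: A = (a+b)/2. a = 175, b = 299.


AM = (175 + 299)/2 = 474/2 = 237

AM = 237


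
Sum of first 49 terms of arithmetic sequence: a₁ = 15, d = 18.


aₙ = 15 + (49-1)×18 = 879
Sₙ = n(a₁+aₙ)/2 = 49×(15+879)/2
= 49×894/2 = 21903

S_49 = 21903


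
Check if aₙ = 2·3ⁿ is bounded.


aₙ = 2·3ⁿ → as n→∞, aₙ→∞ (since base 3 > 1)
No finite upper bound exists
The sequence is UNBOUNDED

Unbounded (aₙ → ∞ as n → ∞)


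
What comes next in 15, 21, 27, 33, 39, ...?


Pattern: arithmetic (d=6)
Terms: 15, 21, 27, 33, 39
Next term = 45

Next term = 45


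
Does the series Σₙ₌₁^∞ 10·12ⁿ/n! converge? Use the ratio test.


aₙ = 10·12^n/n!
a_{n+1}/aₙ = 12^(n+1)/(n+1)! × n!/12^n  (constant 10 cancels)
= 12/(n+1)
L = lim(n→∞) 12/(n+1) = 0
L < 1 → series CONVERGES

Converges (ratio test: L = 0 < 1)


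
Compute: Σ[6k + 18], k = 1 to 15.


Σ(6k+18) = 6·Σk + 18·n
= 6·120 + 18·15
= 720 + 270 = 990

Σ = 990


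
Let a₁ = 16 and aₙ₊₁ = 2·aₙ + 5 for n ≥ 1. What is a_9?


Computing step by step:
a_1 = 16
a_2 = 37
a_3 = 79
a_4 = 163
a_5 = 331
a_6 = 667
a_7 = 1339
a_8 = 2683
a_9 = 5371


a_9 = 5371


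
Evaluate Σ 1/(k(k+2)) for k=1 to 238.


1/(k(k+2)) = (1/2)·(1/k - 1/(k+2)) (partial fractions)
Telescoping: Σ = (1/2)·(1 + 1/2 - 1/239 - 1/240) = 85561/114720

Sum = 85561/114720


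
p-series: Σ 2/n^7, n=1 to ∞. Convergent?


p-series test: Σ c/n^p converges if p > 1, diverges if p ≤ 1 (constant c > 0 doesn't affect convergence).
p = 7
7 > 1 → CONVERGES

Converges (p = 7 > 1)


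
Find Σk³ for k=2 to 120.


Σₖ₌2^120 k³ = [120·121/2]² − [1·2/2]²
= 52707600 − 1 = 52707599

Σk³ = 52707599


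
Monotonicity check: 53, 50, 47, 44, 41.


Differences: -3, -3, -3, -3
All differences < 0 → strictly DECREASING

Monotonically decreasing


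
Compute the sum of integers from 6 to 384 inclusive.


Σₖ₌6^384 k = Σₖ₌₁^384 k − Σₖ₌₁^5 k
= 384·385/2 − 5·6/2
= 73920 − 15 = 73905

Σk = 73905


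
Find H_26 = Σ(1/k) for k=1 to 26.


H_26 = 1/1 + 1/2 + 1/3 + ... + 1/26
= 34395742267/8923714800
≈ 3.8544

H_26 = 34395742267/8923714800 ≈ 3.8544


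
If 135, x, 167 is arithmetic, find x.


AM = (135 + 167)/2 = 302/2 = 151

AM = 151


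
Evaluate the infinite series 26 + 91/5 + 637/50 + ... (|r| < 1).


S∞ = a₁/(1-r) = 26/(1 - 7/10)
= 26/(3/10)
= 260/3

S∞ = 260/3


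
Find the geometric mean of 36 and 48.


GM = √(36×48) = √1728 = 41.5692

GM = 41.5692


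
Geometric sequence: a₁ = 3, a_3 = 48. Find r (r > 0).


r^(n-1) = aₙ/a₁
r^2 = 48/3 = 16
r = 16^(1/2)
= ±4; taking r > 0 gives r = 4

r = 4


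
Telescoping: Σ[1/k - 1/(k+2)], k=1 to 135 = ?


Telescoping with gap 2: two head and two tail terms survive.
= (1 + 1/2) - (1/136 + 1/137)
= 3/2 - 1/136 - 1/137 = 27675/18632

Sum = 27675/18632


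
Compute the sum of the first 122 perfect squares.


n = 122
n(n+1)(2n+1)/6 = 122×123×245/6
= 3676470/6 = 612745

Σk² = 612745


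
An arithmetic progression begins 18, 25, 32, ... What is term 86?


aₙ = a₁ + (n-1)d
= 18 + (86-1)×7
= 18 + 595
= 613

a_86 = 613


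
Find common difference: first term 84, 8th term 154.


d = (aₙ - a₁)/(n-1)
= (154 - 84)/(8-1)
= 70/7 = 10

d = 10


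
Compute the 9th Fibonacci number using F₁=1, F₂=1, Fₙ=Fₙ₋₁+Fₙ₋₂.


Fibonacci sequence: 1, 1, 2, 3, 5, 8, 13, 21, 34
F(9) = 34

F(9) = 34


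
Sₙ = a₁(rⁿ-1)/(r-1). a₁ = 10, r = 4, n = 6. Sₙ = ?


Sₙ = 10×(4^6 - 1)/(4 - 1)
= 10×(4096 - 1)/3
= 10×4095/3
= 13650

S_6 = 13650


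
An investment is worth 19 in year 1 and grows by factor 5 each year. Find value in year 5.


aₙ = a₁·r^(n-1)
= 19×5^4
= 19×625
= 11875

a_5 = 11875


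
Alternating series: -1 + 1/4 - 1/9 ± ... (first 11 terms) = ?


S = -1 + 1/4 - 1/9 + 1/16 - 1/25 + 1/36 - 1/49 + 1/64 ± ...
= -0.8262
(Full series converges to -π²/12 ≈ -0.8225)

S_11 = -0.8262


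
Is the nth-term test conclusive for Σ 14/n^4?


lim(n→∞) 14/n^4 = 0
lim aₙ = 0 → nth-term test is INCONCLUSIVE
(Need other tests; this is actually a convergent p-series with p=4 > 1)

Inconclusive (lim aₙ = 0; need another test)


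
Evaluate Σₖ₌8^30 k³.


Σₖ₌8^30 k³ = [30·31/2]² − [7·8/2]²
= 216225 − 784 = 215441

Σk³ = 215441


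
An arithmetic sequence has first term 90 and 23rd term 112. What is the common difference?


d = (aₙ - a₁)/(n-1)
= (112 - 90)/(23-1)
= 22/22 = 1

d = 1


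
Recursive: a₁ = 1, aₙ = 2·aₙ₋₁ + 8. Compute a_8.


Computing step by step:
a_1 = 1
a_2 = 10
a_3 = 28
a_4 = 64
a_5 = 136
a_6 = 280
a_7 = 568
a_8 = 1144


a_8 = 1144


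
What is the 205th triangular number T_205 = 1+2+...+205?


n(n+1)/2 = 205×206/2 = 42230/2 = 21115

Σk = 21115


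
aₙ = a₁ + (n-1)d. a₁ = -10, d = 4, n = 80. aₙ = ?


aₙ = a₁ + (n-1)d
= -10 + (80-1)×4
= -10 + 316
= 306

a_80 = 306


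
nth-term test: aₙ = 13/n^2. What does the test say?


lim(n→∞) 13/n^2 = 0
lim aₙ = 0 → nth-term test is INCONCLUSIVE
(Need other tests; this is actually a convergent p-series with p=2 > 1)

Inconclusive (lim aₙ = 0; need another test)


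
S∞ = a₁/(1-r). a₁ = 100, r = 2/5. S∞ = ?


S∞ = a₁/(1-r) = 100/(1 - 2/5)
= 100/(3/5)
= 500/3

S∞ = 500/3


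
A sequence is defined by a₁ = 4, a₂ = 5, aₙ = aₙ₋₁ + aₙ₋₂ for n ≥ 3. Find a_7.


Computing iteratively: 4, 5, 9, 14, 23, 37, 60
a_7 = 60

a_7 = 60


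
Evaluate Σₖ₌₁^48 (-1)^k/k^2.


S = -1 + 1/4 - 1/9 + 1/16 - 1/25 + 1/36 - 1/49 + 1/64 ± ...
= -0.8223
(Full series converges to -π²/12 ≈ -0.8225)

S_48 = -0.8223


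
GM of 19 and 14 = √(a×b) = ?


GM = √(19×14) = √266 = 16.3095

GM = 16.3095


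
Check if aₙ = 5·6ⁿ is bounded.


aₙ = 5·6ⁿ → as n→∞, aₙ→∞ (since base 6 > 1)
No finite upper bound exists
The sequence is UNBOUNDED

Unbounded (aₙ → ∞ as n → ∞)


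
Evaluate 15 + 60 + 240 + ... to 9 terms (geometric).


Sₙ = 15×(4^9 - 1)/(4 - 1)
= 15×(262144 - 1)/3
= 15×262143/3
= 1310715

S_9 = 1310715


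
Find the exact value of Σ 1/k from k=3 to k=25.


Σₖ₌3^25 1/k = 1/3 + 1/4 + 1/5 + ... + 1/25
= 20666950267/8923714800
≈ 2.316

Sum = 20666950267/8923714800 ≈ 2.316


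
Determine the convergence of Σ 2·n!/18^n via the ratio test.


aₙ = 2·n!/18^n
a_{n+1}/aₙ = (n+1)!/18^(n+1) × 18^n/n!  (constant 2 cancels)
= (n+1)/18
L = lim(n→∞) (n+1)/18 = ∞
L > 1 → series DIVERGES

Diverges (ratio test: L = ∞ > 1)


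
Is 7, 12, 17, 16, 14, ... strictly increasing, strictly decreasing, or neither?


Differences: 5, 5, -1, -2
Difference at position 1 is +5 (> 0) but position 3 is -1 (< 0) — sequence both rises and falls
→ NOT monotonic

Not monotonic


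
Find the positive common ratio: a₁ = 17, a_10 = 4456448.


r^(n-1) = aₙ/a₁
r^9 = 4456448/17 = 262144
r = 262144^(1/9)
= 4

r = 4


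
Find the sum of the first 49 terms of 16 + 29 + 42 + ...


aₙ = 16 + (49-1)×13 = 640
Sₙ = n(a₁+aₙ)/2 = 49×(16+640)/2
= 49×656/2 = 16072

S_49 = 16072


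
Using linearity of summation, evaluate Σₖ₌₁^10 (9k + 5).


Σ(9k+5) = 9·Σk + 5·n
= 9·55 + 5·10
= 495 + 50 = 545

Σ = 545


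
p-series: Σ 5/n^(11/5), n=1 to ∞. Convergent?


p-series test: Σ c/n^p converges if p > 1, diverges if p ≤ 1 (constant c > 0 doesn't affect convergence).
p = 11/5
11/5 > 1 → CONVERGES

Converges (p = 11/5 > 1)


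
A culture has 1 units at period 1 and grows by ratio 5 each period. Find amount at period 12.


aₙ = a₁·r^(n-1)
= 1×5^11
= 1×48828125
= 48828125

a_12 = 48828125


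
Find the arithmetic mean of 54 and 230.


AM = (54 + 230)/2 = 284/2 = 142

AM = 142


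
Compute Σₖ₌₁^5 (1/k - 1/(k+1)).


Telescoping: adjacent terms cancel.
= 1/1 - 1/6
= 1 - 1/6 = 5/6

Sum = 5/6


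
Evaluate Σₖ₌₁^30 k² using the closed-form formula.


n = 30
n(n+1)(2n+1)/6 = 30×31×61/6
= 56730/6 = 9455

Σk² = 9455


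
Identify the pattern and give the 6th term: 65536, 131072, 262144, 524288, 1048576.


Pattern: powers of 2: 2ⁿ
Terms: 65536, 131072, 262144, 524288, 1048576
Next term = 2097152

Next term = 2097152


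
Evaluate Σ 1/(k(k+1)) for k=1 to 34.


1/(k(k+1)) = 1/k - 1/(k+1) (partial fractions)
Telescoping: Σ = 1 - 1/35 = 34/35

Sum = 34/35


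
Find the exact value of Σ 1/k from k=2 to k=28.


Σₖ₌2^28 1/k = 1/2 + 1/3 + 1/4 + ... + 1/28
= 235091155703/80313433200
≈ 2.9272

Sum = 235091155703/80313433200 ≈ 2.9272


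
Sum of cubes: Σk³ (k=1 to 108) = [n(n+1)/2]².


n(n+1)/2 = 108×109/2 = 5886
Σk³ = 5886² = 34644996

Σk³ = 34644996


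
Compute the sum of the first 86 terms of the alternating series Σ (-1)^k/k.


S = -1 + 1/2 - 1/3 + 1/4 - 1/5 + 1/6 - 1/7 + 1/8 ± ...
= -0.6874
(Full series converges to -ln(2) ≈ -0.6931)

S_86 = -0.6874


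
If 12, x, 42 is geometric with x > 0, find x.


GM = √(12×42) = √504 = 22.4499

GM = 22.4499


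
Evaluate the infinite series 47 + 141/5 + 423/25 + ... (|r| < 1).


S∞ = a₁/(1-r) = 47/(1 - 3/5)
= 47/(2/5)
= 235/2

S∞ = 235/2


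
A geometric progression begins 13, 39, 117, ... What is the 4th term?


aₙ = a₁·r^(n-1)
= 13×3^3
= 13×27
= 351

a_4 = 351


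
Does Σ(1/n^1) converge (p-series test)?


p-series test: Σ c/n^p converges if p > 1, diverges if p ≤ 1 (constant c > 0 doesn't affect convergence).
p = 1
1 ≤ 1 → DIVERGES

Diverges (p = 1 ≤ 1)


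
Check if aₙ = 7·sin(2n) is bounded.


For all n, -1 ≤ sin(2n) ≤ 1, so -7 ≤ 7·sin(2n) ≤ 7
Lower bound: -7, Upper bound: 7
The sequence IS bounded

Bounded (-7 ≤ aₙ ≤ 7)


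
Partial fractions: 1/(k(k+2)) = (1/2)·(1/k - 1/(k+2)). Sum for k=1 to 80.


1/(k(k+2)) = (1/2)·(1/k - 1/(k+2)) (partial fractions)
Telescoping: Σ = (1/2)·(1 + 1/2 - 1/81 - 1/82) = 2450/3321

Sum = 2450/3321


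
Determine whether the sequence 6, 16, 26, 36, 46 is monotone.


Differences: 10, 10, 10, 10
All differences > 0 → strictly INCREASING

Monotonically increasing


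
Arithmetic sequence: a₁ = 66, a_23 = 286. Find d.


d = (aₙ - a₁)/(n-1)
= (286 - 66)/(23-1)
= 220/22 = 10

d = 10


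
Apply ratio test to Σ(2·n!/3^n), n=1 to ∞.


aₙ = 2·n!/3^n
a_{n+1}/aₙ = (n+1)!/3^(n+1) × 3^n/n!  (constant 2 cancels)
= (n+1)/3
L = lim(n→∞) (n+1)/3 = ∞
L > 1 → series DIVERGES

Diverges (ratio test: L = ∞ > 1)


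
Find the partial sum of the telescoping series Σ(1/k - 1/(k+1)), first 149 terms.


Telescoping: adjacent terms cancel.
= 1/1 - 1/150
= 1 - 1/150 = 149/150

Sum = 149/150


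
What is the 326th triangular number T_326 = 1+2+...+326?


n(n+1)/2 = 326×327/2 = 106602/2 = 53301

Σk = 53301


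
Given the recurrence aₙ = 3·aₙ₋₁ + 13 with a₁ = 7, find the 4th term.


Computing step by step:
a_1 = 7
a_2 = 34
a_3 = 115
a_4 = 358


a_4 = 358


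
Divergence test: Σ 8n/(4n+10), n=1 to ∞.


lim(n→∞) 8n/(4n+10) = 8/4 = 2  (divide numerator and denominator by n)
lim aₙ = 2 ≠ 0 → series DIVERGES

Diverges (lim aₙ = 2 ≠ 0)


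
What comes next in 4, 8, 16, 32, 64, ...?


Pattern: powers of 2: 2ⁿ
Terms: 4, 8, 16, 32, 64
Next term = 128

Next term = 128


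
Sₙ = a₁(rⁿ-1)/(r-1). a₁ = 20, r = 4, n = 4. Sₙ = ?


Sₙ = 20×(4^4 - 1)/(4 - 1)
= 20×(256 - 1)/3
= 20×255/3
= 1700

S_4 = 1700


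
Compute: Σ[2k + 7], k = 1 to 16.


Σ(2k+7) = 2·Σk + 7·n
= 2·136 + 7·16
= 272 + 112 = 384

Σ = 384


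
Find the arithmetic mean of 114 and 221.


AM = (114 + 221)/2 = 335/2 = 167.5

AM = 167.5


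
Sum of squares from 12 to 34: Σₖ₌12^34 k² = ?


Σₖ₌12^34 k² = Σₖ₌₁^34 k² − Σₖ₌₁^11 k²
= 34·35·69/6 − 11·12·23/6
= 13685 − 506 = 13179

Σk² = 13179


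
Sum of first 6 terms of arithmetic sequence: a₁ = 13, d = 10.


aₙ = 13 + (6-1)×10 = 63
Sₙ = n(a₁+aₙ)/2 = 6×(13+63)/2
= 6×76/2 = 228

S_6 = 228


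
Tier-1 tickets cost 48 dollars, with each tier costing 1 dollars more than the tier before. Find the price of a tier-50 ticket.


aₙ = a₁ + (n-1)d
= 48 + (50-1)×1
= 48 + 49
= 97

a_50 = 97


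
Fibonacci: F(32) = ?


Fibonacci sequence: 1, 1, 2, 3, 5, 8, 13, 21, 34, 55, 89, ...
F(32) = 2178309

F(32) = 2178309


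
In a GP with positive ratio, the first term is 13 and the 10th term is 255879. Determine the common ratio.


r^(n-1) = aₙ/a₁
r^9 = 255879/13 = 19683
r = 19683^(1/9)
= 3

r = 3


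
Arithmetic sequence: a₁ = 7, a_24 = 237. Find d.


d = (aₙ - a₁)/(n-1)
= (237 - 7)/(24-1)
= 230/23 = 10

d = 10


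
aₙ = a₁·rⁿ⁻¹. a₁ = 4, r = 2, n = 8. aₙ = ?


aₙ = a₁·r^(n-1)
= 4×2^7
= 4×128
= 512

a_8 = 512


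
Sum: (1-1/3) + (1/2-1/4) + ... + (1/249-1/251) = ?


Telescoping with gap 2: two head and two tail terms survive.
= (1 + 1/2) - (1/250 + 1/251)
= 3/2 - 1/250 - 1/251 = 46812/31375

Sum = 46812/31375


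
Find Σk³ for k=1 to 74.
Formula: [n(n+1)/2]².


n(n+1)/2 = 74×75/2 = 2775
Σk³ = 2775² = 7700625

Σk³ = 7700625


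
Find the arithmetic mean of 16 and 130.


AM = (16 + 130)/2 = 146/2 = 73

AM = 73


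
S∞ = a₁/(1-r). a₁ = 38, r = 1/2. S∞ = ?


S∞ = a₁/(1-r) = 38/(1 - 1/2)
= 38/(1/2)
= 76

S∞ = 76


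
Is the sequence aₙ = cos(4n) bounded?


For all n, -1 ≤ cos(4n) ≤ 1, so -1 ≤ cos(4n) ≤ 1
Lower bound: -1, Upper bound: 1
The sequence IS bounded

Bounded (-1 ≤ aₙ ≤ 1)


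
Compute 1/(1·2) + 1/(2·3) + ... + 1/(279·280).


1/(k(k+1)) = 1/k - 1/(k+1) (partial fractions)
Telescoping: Σ = 1 - 1/280 = 279/280

Sum = 279/280


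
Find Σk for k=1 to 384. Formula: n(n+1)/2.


n(n+1)/2 = 384×385/2 = 147840/2 = 73920

Σk = 73920


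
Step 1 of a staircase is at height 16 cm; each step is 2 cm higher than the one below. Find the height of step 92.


aₙ = a₁ + (n-1)d
= 16 + (92-1)×2
= 16 + 182
= 198

a_92 = 198


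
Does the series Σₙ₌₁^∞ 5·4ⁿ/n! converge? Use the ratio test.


aₙ = 5·4^n/n!
a_{n+1}/aₙ = 4^(n+1)/(n+1)! × n!/4^n  (constant 5 cancels)
= 4/(n+1)
L = lim(n→∞) 4/(n+1) = 0
L < 1 → series CONVERGES

Converges (ratio test: L = 0 < 1)


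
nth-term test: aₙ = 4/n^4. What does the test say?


lim(n→∞) 4/n^4 = 0
lim aₙ = 0 → nth-term test is INCONCLUSIVE
(Need other tests; this is actually a convergent p-series with p=4 > 1)

Inconclusive (lim aₙ = 0; need another test)


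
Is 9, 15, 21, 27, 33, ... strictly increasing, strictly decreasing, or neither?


Differences: 6, 6, 6, 6
All differences > 0 → strictly INCREASING

Monotonically increasing


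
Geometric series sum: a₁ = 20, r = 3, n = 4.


Sₙ = 20×(3^4 - 1)/(3 - 1)
= 20×(81 - 1)/2
= 20×80/2
= 800

S_4 = 800


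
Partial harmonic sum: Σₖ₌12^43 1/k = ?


Σₖ₌12^43 1/k = 1/12 + 1/13 + 1/14 + ... + 1/43
= 12529194618585504529/9419588158802421600
≈ 1.3301

Sum = 12529194618585504529/9419588158802421600 ≈ 1.3301


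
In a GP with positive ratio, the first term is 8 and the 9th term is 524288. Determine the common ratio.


r^(n-1) = aₙ/a₁
r^8 = 524288/8 = 65536
r = 65536^(1/8)
= ±4; taking r > 0 gives r = 4

r = 4


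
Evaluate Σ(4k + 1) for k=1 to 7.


Σ(4k+1) = 4·Σk + 1·n
= 4·28 + 1·7
= 112 + 7 = 119

Σ = 119


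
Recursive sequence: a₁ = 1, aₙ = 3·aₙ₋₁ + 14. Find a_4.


Computing step by step:
a_1 = 1
a_2 = 17
a_3 = 65
a_4 = 209


a_4 = 209


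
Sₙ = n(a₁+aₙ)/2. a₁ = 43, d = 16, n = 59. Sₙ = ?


aₙ = 43 + (59-1)×16 = 971
Sₙ = n(a₁+aₙ)/2 = 59×(43+971)/2
= 59×1014/2 = 29913

S_59 = 29913


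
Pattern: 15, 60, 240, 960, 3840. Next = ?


Pattern: geometric (r=4)
Terms: 15, 60, 240, 960, 3840
Next term = 15360

Next term = 15360


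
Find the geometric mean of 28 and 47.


GM = √(28×47) = √1316 = 36.2767

GM = 36.2767


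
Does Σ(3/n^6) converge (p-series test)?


p-series test: Σ c/n^p converges if p > 1, diverges if p ≤ 1 (constant c > 0 doesn't affect convergence).
p = 6
6 > 1 → CONVERGES

Converges (p = 6 > 1)


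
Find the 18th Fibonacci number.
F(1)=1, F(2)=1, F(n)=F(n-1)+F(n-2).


Fibonacci sequence: 1, 1, 2, 3, 5, 8, 13, 21, 34, 55, 89, ...
F(18) = 2584

F(18) = 2584


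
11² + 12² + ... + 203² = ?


Σₖ₌11^203 k² = Σₖ₌₁^203 k² − Σₖ₌₁^10 k²
= 203·204·407/6 − 10·11·21/6
= 2809114 − 385 = 2808729

Σk² = 2808729


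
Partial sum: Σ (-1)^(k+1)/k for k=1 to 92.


S = 1 - 1/2 + 1/3 - 1/4 + 1/5 - 1/6 + 1/7 - 1/8 ± ...
= 0.6877
(Full series converges to +ln(2) ≈ +0.6931)

S_92 = 0.6877


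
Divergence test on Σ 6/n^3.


lim(n→∞) 6/n^3 = 0
lim aₙ = 0 → nth-term test is INCONCLUSIVE
(Need other tests; this is actually a convergent p-series with p=3 > 1)

Inconclusive (lim aₙ = 0; need another test)


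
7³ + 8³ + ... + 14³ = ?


Σₖ₌7^14 k³ = [14·15/2]² − [6·7/2]²
= 11025 − 441 = 10584

Σk³ = 10584


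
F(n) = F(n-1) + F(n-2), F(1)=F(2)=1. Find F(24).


Fibonacci sequence: 1, 1, 2, 3, 5, 8, 13, 21, 34, 55, 89, ...
F(24) = 46368

F(24) = 46368


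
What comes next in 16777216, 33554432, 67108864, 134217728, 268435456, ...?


Pattern: powers of 2: 2ⁿ
Terms: 16777216, 33554432, 67108864, 134217728, 268435456
Next term = 536870912

Next term = 536870912


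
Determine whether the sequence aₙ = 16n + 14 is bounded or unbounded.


aₙ = 16n + 14 → as n→∞, aₙ→∞
No finite upper bound exists
The sequence is UNBOUNDED

Unbounded (aₙ → ∞ as n → ∞)


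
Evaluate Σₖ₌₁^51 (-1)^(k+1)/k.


S = 1 - 1/2 + 1/3 - 1/4 + 1/5 - 1/6 + 1/7 - 1/8 ± ...
= 0.7029
(Full series converges to +ln(2) ≈ +0.6931)

S_51 = 0.7029


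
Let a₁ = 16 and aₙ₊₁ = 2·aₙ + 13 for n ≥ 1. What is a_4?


Computing step by step:
a_1 = 16
a_2 = 45
a_3 = 103
a_4 = 219


a_4 = 219


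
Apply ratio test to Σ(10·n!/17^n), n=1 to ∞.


aₙ = 10·n!/17^n
a_{n+1}/aₙ = (n+1)!/17^(n+1) × 17^n/n!  (constant 10 cancels)
= (n+1)/17
L = lim(n→∞) (n+1)/17 = ∞
L > 1 → series DIVERGES

Diverges (ratio test: L = ∞ > 1)


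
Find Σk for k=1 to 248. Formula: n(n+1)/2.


n(n+1)/2 = 248×249/2 = 61752/2 = 30876

Σk = 30876


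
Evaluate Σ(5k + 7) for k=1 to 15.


Σ(5k+7) = 5·Σk + 7·n
= 5·120 + 7·15
= 600 + 105 = 705

Σ = 705


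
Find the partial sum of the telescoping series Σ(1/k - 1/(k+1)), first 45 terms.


Telescoping: adjacent terms cancel.
= 1/1 - 1/46
= 1 - 1/46 = 45/46

Sum = 45/46


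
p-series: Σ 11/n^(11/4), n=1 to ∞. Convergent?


p-series test: Σ c/n^p converges if p > 1, diverges if p ≤ 1 (constant c > 0 doesn't affect convergence).
p = 11/4
11/4 > 1 → CONVERGES

Converges (p = 11/4 > 1)


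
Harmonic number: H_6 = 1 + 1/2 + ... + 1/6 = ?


H_6 = 1/1 + 1/2 + 1/3 + 1/4 + 1/5 + 1/6
= 49/20
≈ 2.45

H_6 = 49/20 ≈ 2.45


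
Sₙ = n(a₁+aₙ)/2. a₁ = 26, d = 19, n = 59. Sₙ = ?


aₙ = 26 + (59-1)×19 = 1128
Sₙ = n(a₁+aₙ)/2 = 59×(26+1128)/2
= 59×1154/2 = 34043

S_59 = 34043


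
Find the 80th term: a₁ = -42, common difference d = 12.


aₙ = a₁ + (n-1)d
= -42 + (80-1)×12
= -42 + 948
= 906

a_80 = 906


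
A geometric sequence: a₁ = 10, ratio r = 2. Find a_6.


aₙ = a₁·r^(n-1)
= 10×2^5
= 10×32
= 320

a_6 = 320


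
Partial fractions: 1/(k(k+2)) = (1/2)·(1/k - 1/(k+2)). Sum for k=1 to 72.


1/(k(k+2)) = (1/2)·(1/k - 1/(k+2)) (partial fractions)
Telescoping: Σ = (1/2)·(1 + 1/2 - 1/73 - 1/74) = 1989/2701

Sum = 1989/2701


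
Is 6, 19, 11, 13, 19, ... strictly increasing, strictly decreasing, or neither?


Differences: 13, -8, 2, 6
Difference at position 1 is +13 (> 0) but position 2 is -8 (< 0) — sequence both rises and falls
→ NOT monotonic

Not monotonic


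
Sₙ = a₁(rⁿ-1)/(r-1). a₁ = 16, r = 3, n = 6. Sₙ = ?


Sₙ = 16×(3^6 - 1)/(3 - 1)
= 16×(729 - 1)/2
= 16×728/2
= 5824

S_6 = 5824


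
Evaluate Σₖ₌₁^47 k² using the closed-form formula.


n = 47
n(n+1)(2n+1)/6 = 47×48×95/6
= 214320/6 = 35720

Σk² = 35720


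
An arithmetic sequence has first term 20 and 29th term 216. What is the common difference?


d = (aₙ - a₁)/(n-1)
= (216 - 20)/(29-1)
= 196/28 = 7

d = 7


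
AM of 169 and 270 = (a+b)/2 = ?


AM = (169 + 270)/2 = 439/2 = 219.5

AM = 219.5


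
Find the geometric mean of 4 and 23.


GM = √(4×23) = √92 = 9.5917

GM = 9.5917


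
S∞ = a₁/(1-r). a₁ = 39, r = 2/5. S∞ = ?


S∞ = a₁/(1-r) = 39/(1 - 2/5)
= 39/(3/5)
= 65

S∞ = 65


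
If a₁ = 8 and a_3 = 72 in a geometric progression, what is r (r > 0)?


r^(n-1) = aₙ/a₁
r^2 = 72/8 = 9
r = 9^(1/2)
= ±3; taking r > 0 gives r = 3

r = 3


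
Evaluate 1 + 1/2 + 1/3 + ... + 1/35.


H_35 = 1/1 + 1/2 + 1/3 + ... + 1/35
= 54437269998109/13127595717600
≈ 4.1468

H_35 = 54437269998109/13127595717600 ≈ 4.1468


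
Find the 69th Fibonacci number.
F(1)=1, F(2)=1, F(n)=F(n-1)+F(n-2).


Fibonacci sequence: 1, 1, 2, 3, 5, 8, 13, 21, 34, 55, 89, ...
F(69) = 117669030460994

F(69) = 117669030460994


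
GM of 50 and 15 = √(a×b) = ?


GM = √(50×15) = √750 = 27.3861

GM = 27.3861


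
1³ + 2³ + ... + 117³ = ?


n(n+1)/2 = 117×118/2 = 6903
Σk³ = 6903² = 47651409

Σk³ = 47651409


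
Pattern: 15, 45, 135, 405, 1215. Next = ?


Pattern: geometric (r=3)
Terms: 15, 45, 135, 405, 1215
Next term = 3645

Next term = 3645
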